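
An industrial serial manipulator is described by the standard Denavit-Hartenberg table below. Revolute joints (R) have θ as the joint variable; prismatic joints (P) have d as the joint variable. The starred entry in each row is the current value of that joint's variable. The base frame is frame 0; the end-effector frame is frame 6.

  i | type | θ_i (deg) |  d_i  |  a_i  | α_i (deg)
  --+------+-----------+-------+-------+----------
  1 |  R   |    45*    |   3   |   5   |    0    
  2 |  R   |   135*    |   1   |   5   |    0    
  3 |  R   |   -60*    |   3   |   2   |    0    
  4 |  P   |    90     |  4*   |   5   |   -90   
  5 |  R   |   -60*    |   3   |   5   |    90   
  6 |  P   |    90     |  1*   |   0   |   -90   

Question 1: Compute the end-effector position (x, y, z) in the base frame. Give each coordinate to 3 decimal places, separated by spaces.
after link 1: o_1 = (3.5355, 3.5355, 3.0000)
after link 2: o_2 = (-1.4645, 3.5355, 4.0000)
after link 3: o_3 = (-2.4645, 5.2676, 7.0000)
after link 4: o_4 = (-6.7946, 2.7676, 11.0000)
after link 5: o_5 = (-7.4597, -1.0805, 15.3301)
after link 6: o_6 = (-6.7097, -0.6475, 15.8301)

-6.710 -0.647 15.830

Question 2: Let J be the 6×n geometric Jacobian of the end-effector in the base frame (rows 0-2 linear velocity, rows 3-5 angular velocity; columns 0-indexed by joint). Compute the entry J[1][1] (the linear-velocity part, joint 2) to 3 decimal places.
axis z_1 = (0.0000,0.0000,1.0000); lever o_n−o_1 = (-10.2452,-4.1830,12.8301)
cross product → J_v[:, 1] = (4.1830,-10.2452,0.0000)
J_ω[:, 1] = z_1
entry J[1][1] = -10.2452

-10.245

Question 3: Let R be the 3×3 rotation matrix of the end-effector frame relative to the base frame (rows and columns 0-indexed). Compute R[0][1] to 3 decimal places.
-0.750

End-effector y-axis (col 1 of R) = (-0.7500,-0.4330,-0.5000)
R[0][1] = -0.7500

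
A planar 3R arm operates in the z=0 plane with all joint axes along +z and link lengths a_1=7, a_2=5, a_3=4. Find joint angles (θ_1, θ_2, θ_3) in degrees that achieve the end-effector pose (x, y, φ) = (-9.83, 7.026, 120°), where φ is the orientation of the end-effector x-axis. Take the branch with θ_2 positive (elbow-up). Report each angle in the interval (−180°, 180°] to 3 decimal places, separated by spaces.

120.000 90.003 -90.004

wrist centre = target − a_3·(cos φ, sin φ) = (-7.8300, 3.5619)
cos θ_2 = (73.9960−7²−5²)/(2·7·5) = -0.0001; θ_2 = 90.0033° (elbow-up)
β = atan2(3.5619,-7.8300) = 155.5390°; ψ = atan2(5.0000,6.9997) = 35.5388°
θ_1 = β − ψ = 120.0002°
θ_3 = φ − θ_1 − θ_2 = -90.0035° (wrapped to (-180°,180°])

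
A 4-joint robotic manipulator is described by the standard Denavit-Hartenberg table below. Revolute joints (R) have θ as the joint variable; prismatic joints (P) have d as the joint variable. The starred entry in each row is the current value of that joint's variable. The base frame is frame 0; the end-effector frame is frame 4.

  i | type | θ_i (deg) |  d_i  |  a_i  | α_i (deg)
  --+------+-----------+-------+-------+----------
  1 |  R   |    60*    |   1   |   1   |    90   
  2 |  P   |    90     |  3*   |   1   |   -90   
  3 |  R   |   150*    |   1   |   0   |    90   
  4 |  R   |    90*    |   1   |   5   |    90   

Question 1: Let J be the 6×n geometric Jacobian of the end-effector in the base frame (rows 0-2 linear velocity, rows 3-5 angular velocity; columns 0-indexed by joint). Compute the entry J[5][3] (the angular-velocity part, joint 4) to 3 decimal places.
0.500

axis z_3 = (-0.7500,0.4330,0.5000); lever o_n−o_3 = (-3.2500,-3.8971,0.5000)
cross product → J_v[:, 3] = (2.1651,-1.2500,4.3301)
J_ω[:, 3] = z_3
entry J[5][3] = 0.5000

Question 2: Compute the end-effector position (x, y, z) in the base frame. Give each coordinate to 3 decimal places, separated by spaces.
after link 1: o_1 = (0.5000, 0.8660, 1.0000)
after link 2: o_2 = (3.0981, -0.6340, 2.0000)
after link 3: o_3 = (2.5981, -1.5000, 2.0000)
after link 4: o_4 = (-0.6519, -5.3971, 2.5000)

-0.652 -5.397 2.500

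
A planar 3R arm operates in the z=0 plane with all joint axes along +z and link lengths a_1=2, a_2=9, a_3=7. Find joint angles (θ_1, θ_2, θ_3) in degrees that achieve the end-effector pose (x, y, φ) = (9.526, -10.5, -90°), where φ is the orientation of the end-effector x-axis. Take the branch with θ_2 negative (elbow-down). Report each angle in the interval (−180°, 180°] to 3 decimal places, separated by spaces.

30.008 -60.010 -59.998

wrist centre = target − a_3·(cos φ, sin φ) = (9.5260, -3.5000)
cos θ_2 = (102.9947−2²−9²)/(2·2·9) = 0.4999; θ_2 = -60.0098° (elbow-down)
β = atan2(-3.5000,9.5260) = -20.1741°; ψ = atan2(-7.7950,6.4987) = -50.1821°
θ_1 = β − ψ = 30.0080°
θ_3 = φ − θ_1 − θ_2 = -59.9982° (wrapped to (-180°,180°])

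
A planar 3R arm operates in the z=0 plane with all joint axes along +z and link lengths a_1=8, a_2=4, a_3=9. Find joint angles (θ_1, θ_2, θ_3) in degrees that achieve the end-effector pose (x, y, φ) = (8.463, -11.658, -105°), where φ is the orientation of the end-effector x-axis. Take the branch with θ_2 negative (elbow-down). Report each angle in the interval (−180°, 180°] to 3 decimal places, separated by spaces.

-0.725 -44.988 -59.287

wrist centre = target − a_3·(cos φ, sin φ) = (10.7924, -2.9647)
cos θ_2 = (125.2645−8²−4²)/(2·8·4) = 0.7073; θ_2 = -44.9877° (elbow-down)
β = atan2(-2.9647,10.7924) = -15.3603°; ψ = atan2(-2.8278,10.8290) = -14.6350°
θ_1 = β − ψ = -0.7253°
θ_3 = φ − θ_1 − θ_2 = -59.2870° (wrapped to (-180°,180°])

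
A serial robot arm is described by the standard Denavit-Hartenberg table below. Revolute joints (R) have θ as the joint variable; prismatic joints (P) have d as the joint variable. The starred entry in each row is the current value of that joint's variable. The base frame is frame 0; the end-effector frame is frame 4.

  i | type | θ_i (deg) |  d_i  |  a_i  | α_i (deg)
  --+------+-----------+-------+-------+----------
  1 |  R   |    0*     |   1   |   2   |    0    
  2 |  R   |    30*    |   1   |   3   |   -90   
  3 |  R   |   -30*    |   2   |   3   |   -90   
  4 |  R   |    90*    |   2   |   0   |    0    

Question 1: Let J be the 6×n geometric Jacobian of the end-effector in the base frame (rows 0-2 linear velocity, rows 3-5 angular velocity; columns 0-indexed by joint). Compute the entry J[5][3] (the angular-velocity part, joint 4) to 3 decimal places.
axis z_3 = (0.4330,0.2500,-0.8660); lever o_n−o_3 = (0.8660,0.5000,-1.7321)
cross product → J_v[:, 3] = (-0.0000,0.0000,-0.0000)
J_ω[:, 3] = z_3
entry J[5][3] = -0.8660

-0.866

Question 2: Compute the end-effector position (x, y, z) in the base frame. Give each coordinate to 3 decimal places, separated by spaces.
6.714 5.031 1.768

after link 1: o_1 = (2.0000, 0.0000, 1.0000)
after link 2: o_2 = (4.5981, 1.5000, 2.0000)
after link 3: o_3 = (5.8481, 4.5311, 3.5000)
after link 4: o_4 = (6.7141, 5.0311, 1.7679)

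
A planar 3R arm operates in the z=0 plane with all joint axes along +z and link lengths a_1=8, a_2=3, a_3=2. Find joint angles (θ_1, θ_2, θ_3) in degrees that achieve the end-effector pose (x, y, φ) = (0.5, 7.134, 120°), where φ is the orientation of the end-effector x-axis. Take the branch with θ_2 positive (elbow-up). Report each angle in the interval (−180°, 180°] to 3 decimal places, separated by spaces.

wrist centre = target − a_3·(cos φ, sin φ) = (1.5000, 5.4019)
cos θ_2 = (31.4311−8²−3²)/(2·8·3) = -0.8660; θ_2 = 149.9993° (elbow-up)
β = atan2(5.4019,1.5000) = 74.4812°; ψ = atan2(1.5000,5.4019) = 15.5191°
θ_1 = β − ψ = 58.9621°
θ_3 = φ − θ_1 − θ_2 = -88.9615° (wrapped to (-180°,180°])

58.962 149.999 -88.961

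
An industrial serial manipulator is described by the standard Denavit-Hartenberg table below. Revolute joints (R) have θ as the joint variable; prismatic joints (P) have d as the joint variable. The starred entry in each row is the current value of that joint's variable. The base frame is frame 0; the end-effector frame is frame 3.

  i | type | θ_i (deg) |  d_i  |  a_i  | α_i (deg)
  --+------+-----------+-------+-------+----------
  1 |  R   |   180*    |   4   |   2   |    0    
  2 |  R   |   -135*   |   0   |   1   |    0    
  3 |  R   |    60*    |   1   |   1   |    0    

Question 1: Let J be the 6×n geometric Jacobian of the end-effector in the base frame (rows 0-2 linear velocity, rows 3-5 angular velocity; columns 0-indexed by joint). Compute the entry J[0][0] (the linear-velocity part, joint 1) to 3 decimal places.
axis z_0 = ẑ; lever o_n−o_0 = (-1.5517,1.6730,5.0000)
cross product → J_v[:, 0] = (-1.6730,-1.5517,0.0000)
J_ω[:, 0] = z_0
entry J[0][0] = -1.6730

-1.673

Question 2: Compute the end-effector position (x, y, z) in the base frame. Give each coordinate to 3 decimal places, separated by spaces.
-1.552 1.673 5.000

after link 1: o_1 = (-2.0000, 0.0000, 4.0000)
after link 2: o_2 = (-1.2929, 0.7071, 4.0000)
after link 3: o_3 = (-1.5517, 1.6730, 5.0000)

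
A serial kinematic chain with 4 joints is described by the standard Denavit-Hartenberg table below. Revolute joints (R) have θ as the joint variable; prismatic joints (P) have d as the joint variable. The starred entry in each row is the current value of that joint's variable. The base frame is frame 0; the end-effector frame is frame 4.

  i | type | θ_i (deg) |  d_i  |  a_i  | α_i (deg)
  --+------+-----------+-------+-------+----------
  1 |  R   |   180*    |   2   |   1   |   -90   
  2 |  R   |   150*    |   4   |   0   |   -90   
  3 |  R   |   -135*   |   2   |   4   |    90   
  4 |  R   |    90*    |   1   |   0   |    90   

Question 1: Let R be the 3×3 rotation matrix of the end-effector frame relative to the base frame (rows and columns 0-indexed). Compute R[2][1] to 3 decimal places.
End-effector y-axis (col 1 of R) = (-0.6124,0.7071,0.3536)
R[2][1] = 0.3536

0.354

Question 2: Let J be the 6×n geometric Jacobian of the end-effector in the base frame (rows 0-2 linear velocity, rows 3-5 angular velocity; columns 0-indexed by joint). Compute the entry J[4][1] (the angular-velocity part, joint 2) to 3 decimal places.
-1.000

axis z_1 = (-0.0000,-1.0000,0.0000); lever o_n−o_1 = (-2.0619,-6.1213,3.4998)
cross product → J_v[:, 1] = (-3.4998,0.0000,-2.0619)
J_ω[:, 1] = z_1
entry J[4][1] = -1.0000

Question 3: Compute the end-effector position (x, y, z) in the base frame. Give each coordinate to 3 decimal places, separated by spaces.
-3.062 -6.121 5.500

after link 1: o_1 = (-1.0000, 0.0000, 2.0000)
after link 2: o_2 = (-1.0000, -4.0000, 2.0000)
after link 3: o_3 = (-2.4495, -6.8284, 5.1463)
after link 4: o_4 = (-3.0619, -6.1213, 5.4998)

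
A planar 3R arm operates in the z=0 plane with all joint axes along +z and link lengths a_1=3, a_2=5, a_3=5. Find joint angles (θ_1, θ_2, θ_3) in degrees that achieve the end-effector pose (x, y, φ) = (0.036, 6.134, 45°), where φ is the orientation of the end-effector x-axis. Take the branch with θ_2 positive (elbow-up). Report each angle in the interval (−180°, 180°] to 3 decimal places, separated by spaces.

59.990 120.003 -134.992

wrist centre = target − a_3·(cos φ, sin φ) = (-3.4995, 2.5985)
cos θ_2 = (18.9988−3²−5²)/(2·3·5) = -0.5000; θ_2 = 120.0027° (elbow-up)
β = atan2(2.5985,-3.4995) = 143.4055°; ψ = atan2(4.3300,0.4998) = 83.4157°
θ_1 = β − ψ = 59.9897°
θ_3 = φ − θ_1 − θ_2 = -134.9924° (wrapped to (-180°,180°])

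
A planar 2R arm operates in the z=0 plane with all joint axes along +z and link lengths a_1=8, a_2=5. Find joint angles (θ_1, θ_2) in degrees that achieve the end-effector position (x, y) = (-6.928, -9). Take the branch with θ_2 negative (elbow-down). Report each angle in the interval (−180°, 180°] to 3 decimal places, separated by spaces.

-105.177 -60.002

cos θ_2 = (128.9972−8²−5²)/(2·8·5) = 0.5000; θ_2 = -60.0023° (elbow-down)
β = atan2(-9.0000,-6.9280) = -127.5883°; ψ = atan2(-4.3302,10.4998) = -22.4117°
θ_1 = β − ψ = -105.1766°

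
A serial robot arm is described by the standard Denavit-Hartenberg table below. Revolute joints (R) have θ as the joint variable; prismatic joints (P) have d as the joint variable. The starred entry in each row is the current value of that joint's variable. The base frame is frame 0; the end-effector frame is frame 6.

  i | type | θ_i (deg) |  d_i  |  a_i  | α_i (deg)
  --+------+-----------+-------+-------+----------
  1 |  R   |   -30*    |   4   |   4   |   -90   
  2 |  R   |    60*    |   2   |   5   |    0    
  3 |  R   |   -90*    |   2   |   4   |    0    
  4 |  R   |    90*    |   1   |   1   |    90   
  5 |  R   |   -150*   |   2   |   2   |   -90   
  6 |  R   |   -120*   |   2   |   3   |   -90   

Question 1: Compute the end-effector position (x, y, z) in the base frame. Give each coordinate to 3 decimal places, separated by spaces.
after link 1: o_1 = (3.4641, -2.0000, 4.0000)
after link 2: o_2 = (6.6292, -1.5179, -0.3301)
after link 3: o_3 = (10.6292, -1.5179, 1.6699)
after link 4: o_4 = (11.5622, -0.9019, 0.8038)
after link 5: o_5 = (11.8122, -2.2010, 3.3038)
after link 6: o_6 = (14.2652, -4.7512, 2.6119)

14.265 -4.751 2.612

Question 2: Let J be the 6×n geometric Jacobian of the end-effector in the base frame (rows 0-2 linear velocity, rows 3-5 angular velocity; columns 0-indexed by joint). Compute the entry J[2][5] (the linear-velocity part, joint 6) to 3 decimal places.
axis z_5 = (-0.2165,-0.8750,-0.4330); lever o_n−o_5 = (2.4530,-2.5502,-0.6920)
cross product → J_v[:, 5] = (-0.4988,-1.2120,2.6986)
J_ω[:, 5] = z_5
entry J[2][5] = 2.6986

2.699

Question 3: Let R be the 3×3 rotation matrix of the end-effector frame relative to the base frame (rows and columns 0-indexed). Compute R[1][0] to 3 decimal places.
-0.267

End-effector x-axis (col 0 of R) = (0.9620,-0.2667,0.0580)
R[1][0] = -0.2667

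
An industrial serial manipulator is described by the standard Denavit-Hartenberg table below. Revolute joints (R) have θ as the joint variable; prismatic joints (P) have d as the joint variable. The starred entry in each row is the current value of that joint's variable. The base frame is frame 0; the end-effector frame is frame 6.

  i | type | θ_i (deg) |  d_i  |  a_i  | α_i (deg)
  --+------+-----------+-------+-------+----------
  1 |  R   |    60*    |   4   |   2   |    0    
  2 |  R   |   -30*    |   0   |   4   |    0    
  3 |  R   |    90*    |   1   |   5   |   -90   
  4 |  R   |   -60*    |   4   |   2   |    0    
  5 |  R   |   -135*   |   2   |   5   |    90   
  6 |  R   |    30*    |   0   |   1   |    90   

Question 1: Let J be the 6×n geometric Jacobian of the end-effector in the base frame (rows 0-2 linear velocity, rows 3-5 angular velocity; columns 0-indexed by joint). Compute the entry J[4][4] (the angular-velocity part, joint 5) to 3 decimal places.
-0.500

axis z_4 = (-0.8660,-0.5000,0.0000); lever o_n−o_4 = (0.6680,-6.1570,-1.5182)
cross product → J_v[:, 4] = (0.7591,-1.3148,5.6661)
J_ω[:, 4] = z_4
entry J[4][4] = -0.5000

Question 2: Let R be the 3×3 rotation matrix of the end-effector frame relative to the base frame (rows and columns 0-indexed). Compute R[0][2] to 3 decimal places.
End-effector z-axis (col 2 of R) = (0.9915,0.0148,-0.1294)
R[0][2] = 0.9915

0.991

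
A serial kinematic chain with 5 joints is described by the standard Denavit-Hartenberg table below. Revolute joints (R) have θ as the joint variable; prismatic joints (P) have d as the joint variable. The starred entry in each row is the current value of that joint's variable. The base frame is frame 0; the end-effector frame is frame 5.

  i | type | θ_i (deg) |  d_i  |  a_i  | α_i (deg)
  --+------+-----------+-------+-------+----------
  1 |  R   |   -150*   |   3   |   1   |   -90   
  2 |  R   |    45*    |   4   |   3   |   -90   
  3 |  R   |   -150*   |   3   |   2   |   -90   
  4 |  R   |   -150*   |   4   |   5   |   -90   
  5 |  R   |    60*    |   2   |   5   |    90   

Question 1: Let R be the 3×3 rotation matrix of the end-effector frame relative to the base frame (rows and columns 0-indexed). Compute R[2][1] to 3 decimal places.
End-effector y-axis (col 1 of R) = (0.9205,0.2428,-0.3062)
R[2][1] = -0.3062

-0.306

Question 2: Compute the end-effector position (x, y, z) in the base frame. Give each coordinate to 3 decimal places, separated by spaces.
1.722 -1.277 -7.143

after link 1: o_1 = (-0.8660, -0.5000, 3.0000)
after link 2: o_2 = (-0.7031, -5.0248, 0.8787)
after link 3: o_3 = (2.6946, -4.2178, -0.0179)
after link 4: o_4 = (1.3539, -6.4918, -5.8515)
after link 5: o_5 = (1.7218, -1.2767, -7.1427)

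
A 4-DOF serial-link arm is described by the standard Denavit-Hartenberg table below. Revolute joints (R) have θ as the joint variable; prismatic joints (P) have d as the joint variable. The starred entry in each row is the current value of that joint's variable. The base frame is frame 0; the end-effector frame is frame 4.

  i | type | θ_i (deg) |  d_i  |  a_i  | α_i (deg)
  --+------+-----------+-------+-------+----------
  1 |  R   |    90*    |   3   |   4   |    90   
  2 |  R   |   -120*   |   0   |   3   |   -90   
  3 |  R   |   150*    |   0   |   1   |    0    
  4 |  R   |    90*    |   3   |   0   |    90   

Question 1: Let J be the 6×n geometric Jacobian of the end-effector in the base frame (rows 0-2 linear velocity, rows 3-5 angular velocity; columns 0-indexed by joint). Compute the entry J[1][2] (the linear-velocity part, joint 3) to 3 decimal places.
0.250

axis z_2 = (0.0000,0.8660,-0.5000); lever o_n−o_2 = (-0.5000,3.0311,-0.7500)
cross product → J_v[:, 2] = (0.8660,0.2500,0.4330)
J_ω[:, 2] = z_2
entry J[1][2] = 0.2500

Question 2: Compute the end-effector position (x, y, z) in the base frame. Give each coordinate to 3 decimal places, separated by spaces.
-0.500 5.531 -0.348

after link 1: o_1 = (0.0000, 4.0000, 3.0000)
after link 2: o_2 = (0.0000, 2.5000, 0.4019)
after link 3: o_3 = (-0.5000, 2.9330, 1.1519)
after link 4: o_4 = (-0.5000, 5.5311, -0.3481)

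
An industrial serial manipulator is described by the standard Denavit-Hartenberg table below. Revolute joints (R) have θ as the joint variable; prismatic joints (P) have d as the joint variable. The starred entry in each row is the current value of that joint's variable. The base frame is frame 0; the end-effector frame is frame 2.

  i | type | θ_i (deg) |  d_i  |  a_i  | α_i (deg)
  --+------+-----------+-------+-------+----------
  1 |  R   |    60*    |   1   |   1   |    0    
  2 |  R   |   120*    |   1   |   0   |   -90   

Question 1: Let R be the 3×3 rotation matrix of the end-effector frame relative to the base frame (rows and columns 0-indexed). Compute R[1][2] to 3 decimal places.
-1.000

End-effector z-axis (col 2 of R) = (-0.0000,-1.0000,0.0000)
R[1][2] = -1.0000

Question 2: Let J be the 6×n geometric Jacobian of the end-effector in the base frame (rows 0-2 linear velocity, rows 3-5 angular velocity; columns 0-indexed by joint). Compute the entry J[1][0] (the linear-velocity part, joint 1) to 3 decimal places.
axis z_0 = ẑ; lever o_n−o_0 = (0.5000,0.8660,2.0000)
cross product → J_v[:, 0] = (-0.8660,0.5000,0.0000)
J_ω[:, 0] = z_0
entry J[1][0] = 0.5000

0.500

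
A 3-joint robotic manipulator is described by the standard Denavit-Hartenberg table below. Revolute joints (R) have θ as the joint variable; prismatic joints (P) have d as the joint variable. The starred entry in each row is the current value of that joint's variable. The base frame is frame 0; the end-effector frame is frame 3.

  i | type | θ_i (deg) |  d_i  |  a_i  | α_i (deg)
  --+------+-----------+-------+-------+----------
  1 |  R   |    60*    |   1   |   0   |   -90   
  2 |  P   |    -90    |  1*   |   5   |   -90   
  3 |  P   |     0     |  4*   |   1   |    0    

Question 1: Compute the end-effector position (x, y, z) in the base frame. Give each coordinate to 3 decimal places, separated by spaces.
after link 1: o_1 = (0.0000, 0.0000, 1.0000)
after link 2: o_2 = (-0.8660, 0.5000, 6.0000)
after link 3: o_3 = (1.1340, 3.9641, 7.0000)

1.134 3.964 7.000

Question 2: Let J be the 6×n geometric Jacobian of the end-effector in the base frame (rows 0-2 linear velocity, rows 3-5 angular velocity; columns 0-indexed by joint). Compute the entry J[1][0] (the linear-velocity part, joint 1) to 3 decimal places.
axis z_0 = ẑ; lever o_n−o_0 = (1.1340,3.9641,7.0000)
cross product → J_v[:, 0] = (-3.9641,1.1340,0.0000)
J_ω[:, 0] = z_0
entry J[1][0] = 1.1340

1.134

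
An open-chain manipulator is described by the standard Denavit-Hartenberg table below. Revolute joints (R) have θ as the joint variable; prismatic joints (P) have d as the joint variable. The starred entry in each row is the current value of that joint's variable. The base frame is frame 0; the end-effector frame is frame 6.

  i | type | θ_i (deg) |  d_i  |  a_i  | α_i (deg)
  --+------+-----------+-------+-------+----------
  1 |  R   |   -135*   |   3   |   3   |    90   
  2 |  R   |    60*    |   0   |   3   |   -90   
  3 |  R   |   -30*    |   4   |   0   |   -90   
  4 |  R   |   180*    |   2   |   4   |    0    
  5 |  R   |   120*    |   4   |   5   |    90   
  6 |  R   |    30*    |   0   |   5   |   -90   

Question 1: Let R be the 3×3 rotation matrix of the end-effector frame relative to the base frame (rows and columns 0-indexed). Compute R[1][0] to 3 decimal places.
0.085

End-effector x-axis (col 0 of R) = (0.3914,0.0852,0.9163)
R[1][0] = 0.0852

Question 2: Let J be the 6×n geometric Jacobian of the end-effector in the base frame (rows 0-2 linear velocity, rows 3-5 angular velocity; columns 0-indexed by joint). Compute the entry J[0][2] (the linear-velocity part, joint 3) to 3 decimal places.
axis z_2 = (0.6124,0.6124,0.5000); lever o_n−o_2 = (10.6613,0.7213,10.2195)
cross product → J_v[:, 2] = (5.8975,-0.9275,-6.0870)
J_ω[:, 2] = z_2
entry J[0][2] = 5.8975

5.897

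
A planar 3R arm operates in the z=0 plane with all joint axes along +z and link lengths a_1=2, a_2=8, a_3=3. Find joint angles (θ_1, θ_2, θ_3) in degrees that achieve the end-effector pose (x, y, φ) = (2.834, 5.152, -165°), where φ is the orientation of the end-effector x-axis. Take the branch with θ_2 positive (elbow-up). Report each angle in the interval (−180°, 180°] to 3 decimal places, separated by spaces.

wrist centre = target − a_3·(cos φ, sin φ) = (5.7318, 5.9285)
cos θ_2 = (67.9999−2²−8²)/(2·2·8) = -0.0000; θ_2 = 90.0002° (elbow-up)
β = atan2(5.9285,5.7318) = 45.9663°; ψ = atan2(8.0000,2.0000) = 75.9640°
θ_1 = β − ψ = -29.9976°
θ_3 = φ − θ_1 − θ_2 = 134.9974° (wrapped to (-180°,180°])

-29.998 90.000 134.997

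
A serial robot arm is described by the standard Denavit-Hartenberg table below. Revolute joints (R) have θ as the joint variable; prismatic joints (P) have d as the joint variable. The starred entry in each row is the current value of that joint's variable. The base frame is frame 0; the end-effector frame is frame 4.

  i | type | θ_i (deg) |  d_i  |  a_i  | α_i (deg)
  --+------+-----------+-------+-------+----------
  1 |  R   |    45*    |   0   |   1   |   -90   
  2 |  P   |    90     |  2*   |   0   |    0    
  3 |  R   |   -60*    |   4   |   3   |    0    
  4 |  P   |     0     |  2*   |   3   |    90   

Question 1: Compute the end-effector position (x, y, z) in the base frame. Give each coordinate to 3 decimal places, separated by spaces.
-1.276 10.038 -3.000

after link 1: o_1 = (0.7071, 0.7071, 0.0000)
after link 2: o_2 = (-0.7071, 2.1213, 0.0000)
after link 3: o_3 = (-1.6984, 6.7869, -1.5000)
after link 4: o_4 = (-1.2755, 10.0382, -3.0000)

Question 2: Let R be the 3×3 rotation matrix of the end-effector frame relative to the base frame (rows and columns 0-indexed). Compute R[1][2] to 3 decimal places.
End-effector z-axis (col 2 of R) = (0.3536,0.3536,0.8660)
R[1][2] = 0.3536

0.354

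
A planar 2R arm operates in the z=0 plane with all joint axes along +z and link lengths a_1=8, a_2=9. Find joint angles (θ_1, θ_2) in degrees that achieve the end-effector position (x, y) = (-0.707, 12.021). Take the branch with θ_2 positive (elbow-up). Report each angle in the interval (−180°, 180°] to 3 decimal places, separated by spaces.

45.000 89.998

cos θ_2 = (145.0043−8²−9²)/(2·8·9) = 0.0000; θ_2 = 89.9983° (elbow-up)
β = atan2(12.0210,-0.7070) = 93.3659°; ψ = atan2(9.0000,8.0003) = 48.3655°
θ_1 = β − ψ = 45.0004°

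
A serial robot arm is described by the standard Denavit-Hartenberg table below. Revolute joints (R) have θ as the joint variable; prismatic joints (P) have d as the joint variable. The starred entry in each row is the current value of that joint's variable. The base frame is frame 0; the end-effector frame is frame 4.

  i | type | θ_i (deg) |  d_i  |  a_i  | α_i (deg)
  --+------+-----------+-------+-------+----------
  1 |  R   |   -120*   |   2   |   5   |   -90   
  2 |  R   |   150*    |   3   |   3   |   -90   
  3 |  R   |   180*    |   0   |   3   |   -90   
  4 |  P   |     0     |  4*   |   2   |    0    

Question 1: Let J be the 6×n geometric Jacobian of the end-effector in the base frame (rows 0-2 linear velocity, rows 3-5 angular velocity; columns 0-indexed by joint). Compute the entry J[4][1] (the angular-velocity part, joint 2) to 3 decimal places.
-0.500

axis z_1 = (0.8660,-0.5000,0.0000); lever o_n−o_1 = (5.1962,-5.0000,1.0000)
cross product → J_v[:, 1] = (-0.5000,-0.8660,-1.7321)
J_ω[:, 1] = z_1
entry J[4][1] = -0.5000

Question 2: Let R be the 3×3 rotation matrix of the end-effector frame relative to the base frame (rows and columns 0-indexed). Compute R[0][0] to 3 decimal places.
-0.433

End-effector x-axis (col 0 of R) = (-0.4330,-0.7500,0.5000)
R[0][0] = -0.4330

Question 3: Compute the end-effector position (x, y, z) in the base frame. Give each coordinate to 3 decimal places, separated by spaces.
after link 1: o_1 = (-2.5000, -4.3301, 2.0000)
after link 2: o_2 = (1.3971, -3.5801, 0.5000)
after link 3: o_3 = (0.0981, -5.8301, 2.0000)
after link 4: o_4 = (2.6962, -9.3301, 3.0000)

2.696 -9.330 3.000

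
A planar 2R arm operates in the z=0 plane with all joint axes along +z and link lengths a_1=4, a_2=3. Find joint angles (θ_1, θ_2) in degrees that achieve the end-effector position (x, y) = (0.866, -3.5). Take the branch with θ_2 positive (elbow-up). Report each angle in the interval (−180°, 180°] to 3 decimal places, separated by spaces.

cos θ_2 = (13.0000−4²−3²)/(2·4·3) = -0.5000; θ_2 = 120.0001° (elbow-up)
β = atan2(-3.5000,0.8660) = -76.1025°; ψ = atan2(2.5981,2.5000) = 46.1021°
θ_1 = β − ψ = -122.2046°

-122.205 120.000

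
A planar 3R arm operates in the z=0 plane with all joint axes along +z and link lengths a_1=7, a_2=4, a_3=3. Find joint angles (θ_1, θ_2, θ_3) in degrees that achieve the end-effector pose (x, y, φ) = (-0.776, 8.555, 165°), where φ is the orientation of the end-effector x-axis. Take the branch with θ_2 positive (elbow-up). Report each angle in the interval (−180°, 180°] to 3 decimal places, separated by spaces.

44.999 89.992 30.008

wrist centre = target − a_3·(cos φ, sin φ) = (2.1218, 7.7785)
cos θ_2 = (65.0077−7²−4²)/(2·7·4) = 0.0001; θ_2 = 89.9922° (elbow-up)
β = atan2(7.7785,2.1218) = 74.7424°; ψ = atan2(4.0000,7.0005) = 29.7429°
θ_1 = β − ψ = 44.9995°
θ_3 = φ − θ_1 − θ_2 = 30.0084° (wrapped to (-180°,180°])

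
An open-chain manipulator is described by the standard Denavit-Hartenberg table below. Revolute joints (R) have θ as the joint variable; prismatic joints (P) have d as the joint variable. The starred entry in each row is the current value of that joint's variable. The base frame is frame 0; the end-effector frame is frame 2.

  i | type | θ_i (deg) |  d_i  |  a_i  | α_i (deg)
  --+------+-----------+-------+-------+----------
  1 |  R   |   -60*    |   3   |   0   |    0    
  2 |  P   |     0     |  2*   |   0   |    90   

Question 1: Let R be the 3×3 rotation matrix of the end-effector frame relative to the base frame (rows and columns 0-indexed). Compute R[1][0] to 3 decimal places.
-0.866

End-effector x-axis (col 0 of R) = (0.5000,-0.8660,0.0000)
R[1][0] = -0.8660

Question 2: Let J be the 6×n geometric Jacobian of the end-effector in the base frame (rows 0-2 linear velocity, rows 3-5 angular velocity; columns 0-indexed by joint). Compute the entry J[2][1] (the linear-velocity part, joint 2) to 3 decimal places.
prismatic axis z_1 = (0.0000,0.0000,1.0000)
J_v[:, 1] = z_1; J_ω[:, 1] = (0,0,0)
entry J[2][1] = 1.0000

1.000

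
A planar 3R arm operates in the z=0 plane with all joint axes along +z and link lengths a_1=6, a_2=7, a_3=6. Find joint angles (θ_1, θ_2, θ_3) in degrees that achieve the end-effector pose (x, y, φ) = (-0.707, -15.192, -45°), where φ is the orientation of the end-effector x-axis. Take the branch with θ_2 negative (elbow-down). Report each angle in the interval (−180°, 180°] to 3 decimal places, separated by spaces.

-89.995 -45.009 90.004

wrist centre = target − a_3·(cos φ, sin φ) = (-4.9496, -10.9494)
cos θ_2 = (144.3874−6²−7²)/(2·6·7) = 0.7070; θ_2 = -45.0092° (elbow-down)
β = atan2(-10.9494,-4.9496) = -114.3253°; ψ = atan2(-4.9505,10.9490) = -24.3300°
θ_1 = β − ψ = -89.9953°
θ_3 = φ − θ_1 − θ_2 = 90.0045° (wrapped to (-180°,180°])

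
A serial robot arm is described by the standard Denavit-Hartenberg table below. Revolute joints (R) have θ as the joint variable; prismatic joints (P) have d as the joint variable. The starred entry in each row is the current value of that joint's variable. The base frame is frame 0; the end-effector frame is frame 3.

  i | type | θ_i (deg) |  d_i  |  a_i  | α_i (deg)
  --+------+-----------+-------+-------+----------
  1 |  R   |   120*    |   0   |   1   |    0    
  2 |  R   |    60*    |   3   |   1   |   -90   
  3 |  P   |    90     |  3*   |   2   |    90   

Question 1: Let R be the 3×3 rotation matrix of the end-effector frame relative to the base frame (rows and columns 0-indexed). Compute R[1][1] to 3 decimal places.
-1.000

End-effector y-axis (col 1 of R) = (-0.0000,-1.0000,0.0000)
R[1][1] = -1.0000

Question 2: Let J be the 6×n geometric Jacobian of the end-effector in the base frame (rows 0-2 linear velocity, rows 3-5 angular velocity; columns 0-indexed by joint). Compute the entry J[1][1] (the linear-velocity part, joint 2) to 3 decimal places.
axis z_1 = (0.0000,0.0000,1.0000); lever o_n−o_1 = (-1.0000,-3.0000,1.0000)
cross product → J_v[:, 1] = (3.0000,-1.0000,0.0000)
J_ω[:, 1] = z_1
entry J[1][1] = -1.0000

-1.000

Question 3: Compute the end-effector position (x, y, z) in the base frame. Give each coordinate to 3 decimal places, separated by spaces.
-1.500 -2.134 1.000

after link 1: o_1 = (-0.5000, 0.8660, 0.0000)
after link 2: o_2 = (-1.5000, 0.8660, 3.0000)
after link 3: o_3 = (-1.5000, -2.1340, 1.0000)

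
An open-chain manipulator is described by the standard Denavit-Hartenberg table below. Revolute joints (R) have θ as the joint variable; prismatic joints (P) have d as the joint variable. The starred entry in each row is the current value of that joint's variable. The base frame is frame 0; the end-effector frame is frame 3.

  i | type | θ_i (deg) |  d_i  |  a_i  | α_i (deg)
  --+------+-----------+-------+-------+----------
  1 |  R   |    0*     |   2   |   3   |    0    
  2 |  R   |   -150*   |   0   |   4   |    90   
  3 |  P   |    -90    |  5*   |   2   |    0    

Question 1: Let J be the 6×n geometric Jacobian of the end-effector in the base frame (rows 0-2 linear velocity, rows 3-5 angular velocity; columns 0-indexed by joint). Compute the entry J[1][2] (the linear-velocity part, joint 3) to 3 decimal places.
prismatic axis z_2 = (-0.5000,0.8660,0.0000)
J_v[:, 2] = z_2; J_ω[:, 2] = (0,0,0)
entry J[1][2] = 0.8660

0.866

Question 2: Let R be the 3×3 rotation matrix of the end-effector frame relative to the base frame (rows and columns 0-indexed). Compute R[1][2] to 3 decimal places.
0.866

End-effector z-axis (col 2 of R) = (-0.5000,0.8660,0.0000)
R[1][2] = 0.8660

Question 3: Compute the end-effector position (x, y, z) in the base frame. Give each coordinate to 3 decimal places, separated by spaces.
after link 1: o_1 = (3.0000, 0.0000, 2.0000)
after link 2: o_2 = (-0.4641, -2.0000, 2.0000)
after link 3: o_3 = (-2.9641, 2.3301, 0.0000)

-2.964 2.330 0.000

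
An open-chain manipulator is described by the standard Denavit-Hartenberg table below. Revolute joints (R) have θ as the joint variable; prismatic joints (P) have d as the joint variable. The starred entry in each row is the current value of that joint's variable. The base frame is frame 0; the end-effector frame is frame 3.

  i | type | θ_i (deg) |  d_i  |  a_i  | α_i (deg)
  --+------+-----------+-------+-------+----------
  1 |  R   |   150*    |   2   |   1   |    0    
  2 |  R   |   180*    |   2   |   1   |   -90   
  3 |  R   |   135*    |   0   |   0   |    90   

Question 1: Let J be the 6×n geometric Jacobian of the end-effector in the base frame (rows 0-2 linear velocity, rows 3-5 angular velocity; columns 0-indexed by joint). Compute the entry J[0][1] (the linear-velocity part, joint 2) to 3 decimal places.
axis z_1 = (0.0000,0.0000,1.0000); lever o_n−o_1 = (0.8660,-0.5000,2.0000)
cross product → J_v[:, 1] = (0.5000,0.8660,-0.0000)
J_ω[:, 1] = z_1
entry J[0][1] = 0.5000

0.500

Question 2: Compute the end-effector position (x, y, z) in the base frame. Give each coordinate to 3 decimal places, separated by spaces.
-0.000 -0.000 4.000

after link 1: o_1 = (-0.8660, 0.5000, 2.0000)
after link 2: o_2 = (-0.0000, -0.0000, 4.0000)
after link 3: o_3 = (-0.0000, -0.0000, 4.0000)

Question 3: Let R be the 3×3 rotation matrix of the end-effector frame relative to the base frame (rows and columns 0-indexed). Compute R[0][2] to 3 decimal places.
End-effector z-axis (col 2 of R) = (0.6124,-0.3536,-0.7071)
R[0][2] = 0.6124

0.612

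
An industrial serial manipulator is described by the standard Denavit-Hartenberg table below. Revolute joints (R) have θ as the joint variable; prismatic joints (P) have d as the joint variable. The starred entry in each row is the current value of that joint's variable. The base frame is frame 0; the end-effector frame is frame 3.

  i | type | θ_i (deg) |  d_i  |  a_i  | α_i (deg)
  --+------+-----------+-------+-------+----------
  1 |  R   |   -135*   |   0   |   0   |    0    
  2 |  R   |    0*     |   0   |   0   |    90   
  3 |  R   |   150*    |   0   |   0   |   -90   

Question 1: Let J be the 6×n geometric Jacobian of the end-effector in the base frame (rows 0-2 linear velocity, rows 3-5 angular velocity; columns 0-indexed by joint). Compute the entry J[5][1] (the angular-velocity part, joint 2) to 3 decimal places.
axis z_1 = (0.0000,0.0000,1.0000); lever o_n−o_1 = (0.0000,0.0000,0.0000)
cross product → J_v[:, 1] = (0.0000,0.0000,0.0000)
J_ω[:, 1] = z_1
entry J[5][1] = 1.0000

1.000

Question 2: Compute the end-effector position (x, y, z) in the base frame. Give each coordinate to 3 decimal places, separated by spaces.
0.000 0.000 0.000

after link 1: o_1 = (0.0000, 0.0000, 0.0000)
after link 2: o_2 = (0.0000, 0.0000, 0.0000)
after link 3: o_3 = (0.0000, 0.0000, 0.0000)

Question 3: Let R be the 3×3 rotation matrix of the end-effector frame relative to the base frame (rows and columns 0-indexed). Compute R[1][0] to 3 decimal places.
0.612

End-effector x-axis (col 0 of R) = (0.6124,0.6124,0.5000)
R[1][0] = 0.6124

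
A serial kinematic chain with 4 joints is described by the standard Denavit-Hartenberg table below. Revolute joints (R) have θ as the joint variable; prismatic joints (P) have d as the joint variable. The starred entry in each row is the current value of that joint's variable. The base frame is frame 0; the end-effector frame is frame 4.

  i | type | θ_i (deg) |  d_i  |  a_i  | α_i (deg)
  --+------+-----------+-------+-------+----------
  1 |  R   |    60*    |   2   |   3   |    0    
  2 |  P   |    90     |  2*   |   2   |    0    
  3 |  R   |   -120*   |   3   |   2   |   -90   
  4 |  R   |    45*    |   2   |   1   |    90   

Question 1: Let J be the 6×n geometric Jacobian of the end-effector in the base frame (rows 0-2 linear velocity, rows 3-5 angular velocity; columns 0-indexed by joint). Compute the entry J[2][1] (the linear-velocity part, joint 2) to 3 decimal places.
1.000

prismatic axis z_1 = (0.0000,0.0000,1.0000)
J_v[:, 1] = z_1; J_ω[:, 1] = (0,0,0)
entry J[2][1] = 1.0000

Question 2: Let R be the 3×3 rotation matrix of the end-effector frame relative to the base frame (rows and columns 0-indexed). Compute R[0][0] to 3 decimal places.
End-effector x-axis (col 0 of R) = (0.6124,0.3536,-0.7071)
R[0][0] = 0.6124

0.612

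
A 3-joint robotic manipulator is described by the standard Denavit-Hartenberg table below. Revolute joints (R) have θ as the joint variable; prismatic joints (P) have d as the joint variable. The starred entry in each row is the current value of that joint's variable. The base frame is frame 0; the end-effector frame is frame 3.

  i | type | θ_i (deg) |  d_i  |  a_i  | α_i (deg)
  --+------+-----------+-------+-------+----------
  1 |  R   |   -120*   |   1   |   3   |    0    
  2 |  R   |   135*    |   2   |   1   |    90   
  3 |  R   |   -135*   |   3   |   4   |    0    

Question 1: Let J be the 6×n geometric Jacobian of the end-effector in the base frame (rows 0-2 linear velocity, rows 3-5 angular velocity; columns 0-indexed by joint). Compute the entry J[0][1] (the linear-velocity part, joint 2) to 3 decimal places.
axis z_1 = (0.0000,0.0000,1.0000); lever o_n−o_1 = (-0.9897,-3.3710,-0.8284)
cross product → J_v[:, 1] = (3.3710,-0.9897,0.0000)
J_ω[:, 1] = z_1
entry J[0][1] = 3.3710

3.371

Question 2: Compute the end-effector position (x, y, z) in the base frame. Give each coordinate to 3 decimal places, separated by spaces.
-2.490 -5.969 0.172

after link 1: o_1 = (-1.5000, -2.5981, 1.0000)
after link 2: o_2 = (-0.5341, -2.3393, 3.0000)
after link 3: o_3 = (-2.4897, -5.9691, 0.1716)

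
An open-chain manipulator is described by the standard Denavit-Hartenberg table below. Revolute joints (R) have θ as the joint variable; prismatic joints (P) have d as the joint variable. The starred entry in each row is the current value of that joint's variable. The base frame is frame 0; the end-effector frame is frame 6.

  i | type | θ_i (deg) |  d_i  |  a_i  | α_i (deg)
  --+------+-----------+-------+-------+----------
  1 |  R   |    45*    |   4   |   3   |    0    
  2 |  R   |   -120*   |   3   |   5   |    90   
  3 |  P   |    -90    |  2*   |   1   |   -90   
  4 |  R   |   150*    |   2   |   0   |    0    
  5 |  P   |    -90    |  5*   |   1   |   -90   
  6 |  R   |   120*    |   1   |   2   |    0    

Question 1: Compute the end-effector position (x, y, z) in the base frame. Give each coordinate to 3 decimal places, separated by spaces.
after link 1: o_1 = (2.1213, 2.1213, 4.0000)
after link 2: o_2 = (3.4154, -2.7083, 7.0000)
after link 3: o_3 = (1.4836, -3.2259, 6.0000)
after link 4: o_4 = (2.0012, -5.1578, 6.0000)
after link 5: o_5 = (4.1318, -9.7633, 5.5000)
after link 6: o_6 = (3.3300, -8.1850, 6.8660)

3.330 -8.185 6.866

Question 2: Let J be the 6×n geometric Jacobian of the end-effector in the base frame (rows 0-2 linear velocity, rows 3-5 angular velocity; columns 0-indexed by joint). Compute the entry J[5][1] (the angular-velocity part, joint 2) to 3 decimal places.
1.000

axis z_1 = (0.0000,0.0000,1.0000); lever o_n−o_1 = (1.2087,-10.3063,2.8660)
cross product → J_v[:, 1] = (10.3063,1.2087,-0.0000)
J_ω[:, 1] = z_1
entry J[5][1] = 1.0000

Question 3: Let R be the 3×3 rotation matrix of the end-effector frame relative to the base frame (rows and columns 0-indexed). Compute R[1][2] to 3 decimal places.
End-effector z-axis (col 2 of R) = (0.4830,0.1294,0.8660)
R[1][2] = 0.1294

0.129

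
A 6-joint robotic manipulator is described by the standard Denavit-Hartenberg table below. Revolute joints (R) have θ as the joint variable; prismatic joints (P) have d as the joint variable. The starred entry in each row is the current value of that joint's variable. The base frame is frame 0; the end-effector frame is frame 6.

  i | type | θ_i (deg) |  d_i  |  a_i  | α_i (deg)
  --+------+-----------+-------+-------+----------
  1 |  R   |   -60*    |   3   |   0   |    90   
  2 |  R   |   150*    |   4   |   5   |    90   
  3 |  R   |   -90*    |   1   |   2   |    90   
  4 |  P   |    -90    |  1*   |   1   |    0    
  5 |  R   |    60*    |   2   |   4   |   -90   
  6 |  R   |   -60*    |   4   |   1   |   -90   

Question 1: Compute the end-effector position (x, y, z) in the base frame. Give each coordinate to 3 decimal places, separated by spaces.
3.188 2.273 4.618

after link 1: o_1 = (0.0000, 0.0000, 3.0000)
after link 2: o_2 = (-5.6292, 1.7500, 5.5000)
after link 3: o_3 = (-3.6471, 2.3170, 6.3660)
after link 4: o_4 = (-3.4641, 2.0000, 5.0000)
after link 5: o_5 = (-0.0981, 3.0981, 2.2679)
after link 6: o_6 = (3.1875, 2.2733, 4.6184)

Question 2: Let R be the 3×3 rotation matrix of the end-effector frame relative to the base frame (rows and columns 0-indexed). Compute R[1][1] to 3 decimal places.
0.125

End-effector y-axis (col 1 of R) = (-0.6495,0.1250,-0.7500)
R[1][1] = 0.1250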